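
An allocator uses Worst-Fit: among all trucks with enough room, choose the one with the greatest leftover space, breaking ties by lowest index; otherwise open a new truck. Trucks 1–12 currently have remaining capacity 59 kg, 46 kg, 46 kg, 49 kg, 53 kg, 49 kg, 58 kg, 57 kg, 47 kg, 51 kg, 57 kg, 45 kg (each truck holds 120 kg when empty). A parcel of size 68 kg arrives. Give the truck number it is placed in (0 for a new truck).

0

No truck has ≥ 68 kg free, so a new truck is opened.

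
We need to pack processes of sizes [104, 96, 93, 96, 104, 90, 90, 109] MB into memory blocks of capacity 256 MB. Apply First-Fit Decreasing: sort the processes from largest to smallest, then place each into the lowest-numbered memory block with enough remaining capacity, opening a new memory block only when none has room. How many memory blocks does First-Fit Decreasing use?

Sorted descending: 109, 104, 104, 96, 96, 93, 90, 90.
memory block 1: place 109 MB, 147 MB left
memory block 1: place 104 MB, 43 MB left
memory block 2: place 104 MB, 152 MB left
memory block 2: place 96 MB, 56 MB left
memory block 3: place 96 MB, 160 MB left
memory block 3: place 93 MB, 67 MB left
memory block 4: place 90 MB, 166 MB left
memory block 4: place 90 MB, 76 MB left

4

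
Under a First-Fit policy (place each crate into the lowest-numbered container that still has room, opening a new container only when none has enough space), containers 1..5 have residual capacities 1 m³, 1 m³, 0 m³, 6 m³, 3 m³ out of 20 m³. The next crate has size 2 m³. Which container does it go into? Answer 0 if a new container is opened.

Containers with room: container 4 (6 m³), container 5 (3 m³).
The first with room is container 4.

4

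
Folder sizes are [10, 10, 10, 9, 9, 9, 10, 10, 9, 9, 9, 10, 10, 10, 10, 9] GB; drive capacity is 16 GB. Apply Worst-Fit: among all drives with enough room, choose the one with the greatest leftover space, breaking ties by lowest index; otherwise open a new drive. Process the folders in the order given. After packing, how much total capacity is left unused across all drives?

103

10 GB → drive 1 (remaining 6 GB)
10 GB → drive 2 (remaining 6 GB)
10 GB → drive 3 (remaining 6 GB)
9 GB → drive 4 (remaining 7 GB)
9 GB → drive 5 (remaining 7 GB)
9 GB → drive 6 (remaining 7 GB)
10 GB → drive 7 (remaining 6 GB)
10 GB → drive 8 (remaining 6 GB)
9 GB → drive 9 (remaining 7 GB)
9 GB → drive 10 (remaining 7 GB)
9 GB → drive 11 (remaining 7 GB)
10 GB → drive 12 (remaining 6 GB)
10 GB → drive 13 (remaining 6 GB)
10 GB → drive 14 (remaining 6 GB)
10 GB → drive 15 (remaining 6 GB)
9 GB → drive 16 (remaining 7 GB)
16 drives × 16 GB = 256 GB; used 153 GB; unused 103 GB.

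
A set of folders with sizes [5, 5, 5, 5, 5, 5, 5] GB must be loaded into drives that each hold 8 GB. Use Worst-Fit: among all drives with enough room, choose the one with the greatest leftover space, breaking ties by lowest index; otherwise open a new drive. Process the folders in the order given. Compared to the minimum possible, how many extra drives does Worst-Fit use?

0

Worst-Fit: [5] [5] [5] [5] [5] [5] [5] → 7 drives.
7 folders exceed 4 GB (half the capacity), and no two of those can share a drive, so at least 7 drives are needed.
So 7 is already optimal.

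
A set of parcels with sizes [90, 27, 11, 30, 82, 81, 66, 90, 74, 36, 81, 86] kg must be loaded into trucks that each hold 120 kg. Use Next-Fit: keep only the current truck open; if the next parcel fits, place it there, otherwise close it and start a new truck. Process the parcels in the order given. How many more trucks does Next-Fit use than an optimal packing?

Next-Fit: [90,27] [11,30] [82] [81] [66] [90] [74,36] [81] [86] → 9 trucks.
8 parcels exceed 60 kg (half the capacity), and no two of those can share a truck, so at least 8 trucks are needed.
An optimal packing achieves that bound: [90,30] [90,27] [86,11] [82,36] [81] [81] [74] [66] → 8 trucks.
Excess: 9 − 8 = 1.

1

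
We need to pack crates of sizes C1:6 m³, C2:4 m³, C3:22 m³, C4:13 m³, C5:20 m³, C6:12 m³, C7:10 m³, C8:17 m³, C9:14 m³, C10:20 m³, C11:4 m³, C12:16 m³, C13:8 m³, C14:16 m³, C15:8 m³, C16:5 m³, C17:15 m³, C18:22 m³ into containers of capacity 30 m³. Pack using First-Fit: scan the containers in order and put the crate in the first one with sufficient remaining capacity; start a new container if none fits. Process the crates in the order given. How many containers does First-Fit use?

C1 (6 m³) → container 1 (remaining 24 m³)
C2 (4 m³) → container 1 (remaining 20 m³)
C3 (22 m³) → container 2 (remaining 8 m³)
C4 (13 m³) → container 1 (remaining 7 m³)
C5 (20 m³) → container 3 (remaining 10 m³)
C6 (12 m³) → container 4 (remaining 18 m³)
C7 (10 m³) → container 3 (remaining 0 m³)
C8 (17 m³) → container 4 (remaining 1 m³)
C9 (14 m³) → container 5 (remaining 16 m³)
C10 (20 m³) → container 6 (remaining 10 m³)
C11 (4 m³) → container 1 (remaining 3 m³)
C12 (16 m³) → container 5 (remaining 0 m³)
C13 (8 m³) → container 2 (remaining 0 m³)
C14 (16 m³) → container 7 (remaining 14 m³)
C15 (8 m³) → container 6 (remaining 2 m³)
C16 (5 m³) → container 7 (remaining 9 m³)
C17 (15 m³) → container 8 (remaining 15 m³)
C18 (22 m³) → container 9 (remaining 8 m³)

9 containers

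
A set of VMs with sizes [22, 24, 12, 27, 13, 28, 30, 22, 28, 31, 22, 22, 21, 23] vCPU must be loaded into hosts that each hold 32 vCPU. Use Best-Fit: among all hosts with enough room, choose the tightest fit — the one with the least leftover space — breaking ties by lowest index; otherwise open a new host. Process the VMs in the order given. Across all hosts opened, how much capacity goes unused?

91

Put 22 vCPU in host 1; 10 vCPU remain.
Put 24 vCPU in host 2; 8 vCPU remain.
Put 12 vCPU in host 3; 20 vCPU remain.
Put 27 vCPU in host 4; 5 vCPU remain.
Put 13 vCPU in host 3; 7 vCPU remain.
Put 28 vCPU in host 5; 4 vCPU remain.
Put 30 vCPU in host 6; 2 vCPU remain.
Put 22 vCPU in host 7; 10 vCPU remain.
Put 28 vCPU in host 8; 4 vCPU remain.
Put 31 vCPU in host 9; 1 vCPU remain.
Put 22 vCPU in host 10; 10 vCPU remain.
Put 22 vCPU in host 11; 10 vCPU remain.
Put 21 vCPU in host 12; 11 vCPU remain.
Put 23 vCPU in host 13; 9 vCPU remain.
13 hosts × 32 vCPU = 416 vCPU; used 325 vCPU; unused 91 vCPU.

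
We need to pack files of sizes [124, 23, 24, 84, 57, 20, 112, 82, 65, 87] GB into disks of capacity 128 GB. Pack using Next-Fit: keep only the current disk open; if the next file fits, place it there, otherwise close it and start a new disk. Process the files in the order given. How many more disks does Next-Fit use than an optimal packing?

Next-Fit: [124] [23,24] [84] [57,20] [112] [82] [65] [87] → 8 disks.
Total size 678 GB; any packing needs at least ⌈678/128⌉ = 6 disks.
An optimal packing achieves that bound: [124] [112] [87,24] [84,23,20] [82] [65,57] → 6 disks.
Excess: 8 − 6 = 2.

2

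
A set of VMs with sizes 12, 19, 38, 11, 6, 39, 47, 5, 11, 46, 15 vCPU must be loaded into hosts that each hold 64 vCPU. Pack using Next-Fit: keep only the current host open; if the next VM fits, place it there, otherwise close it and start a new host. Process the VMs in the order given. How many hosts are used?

5 hosts

host 1: place 12 vCPU, 52 vCPU left
host 1: place 19 vCPU, 33 vCPU left
host 2: place 38 vCPU, 26 vCPU left
host 2: place 11 vCPU, 15 vCPU left
host 2: place 6 vCPU, 9 vCPU left
host 3: place 39 vCPU, 25 vCPU left
host 4: place 47 vCPU, 17 vCPU left
host 4: place 5 vCPU, 12 vCPU left
host 4: place 11 vCPU, 1 vCPU left
host 5: place 46 vCPU, 18 vCPU left
host 5: place 15 vCPU, 3 vCPU left
Final hosts: [12,19] [38,11,6] [39] [47,5,11] [46,15].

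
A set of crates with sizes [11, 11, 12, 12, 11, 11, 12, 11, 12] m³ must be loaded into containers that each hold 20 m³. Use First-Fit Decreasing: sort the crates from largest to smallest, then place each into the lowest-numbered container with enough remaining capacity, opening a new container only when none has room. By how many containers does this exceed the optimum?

0

First-Fit Decreasing: [12] [12] [12] [12] [11] [11] [11] [11] [11] → 9 containers.
9 crates exceed 10 m³ (half the capacity), and no two of those can share a container, so at least 9 containers are needed.
So 9 is already optimal.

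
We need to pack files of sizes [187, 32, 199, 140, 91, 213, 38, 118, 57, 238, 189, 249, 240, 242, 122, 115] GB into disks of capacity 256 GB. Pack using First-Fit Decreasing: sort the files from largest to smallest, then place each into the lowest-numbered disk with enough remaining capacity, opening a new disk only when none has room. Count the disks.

11

Sorted descending: 249, 242, 240, 238, 213, 199, 189, 187, 140, 122, 118, 115, 91, 57, 38, 32.
Put 249 GB in disk 1; 7 GB remain.
Put 242 GB in disk 2; 14 GB remain.
Put 240 GB in disk 3; 16 GB remain.
Put 238 GB in disk 4; 18 GB remain.
Put 213 GB in disk 5; 43 GB remain.
Put 199 GB in disk 6; 57 GB remain.
Put 189 GB in disk 7; 67 GB remain.
Put 187 GB in disk 8; 69 GB remain.
Put 140 GB in disk 9; 116 GB remain.
Put 122 GB in disk 10; 134 GB remain.
Put 118 GB in disk 10; 16 GB remain.
Put 115 GB in disk 9; 1 GB remain.
Put 91 GB in disk 11; 165 GB remain.
Put 57 GB in disk 6; 0 GB remain.
Put 38 GB in disk 5; 5 GB remain.
Put 32 GB in disk 7; 35 GB remain.
Final disks: [249] [242] [240] [238] [213,38] [199,57] [189,32] [187] [140,115] [122,118] [91].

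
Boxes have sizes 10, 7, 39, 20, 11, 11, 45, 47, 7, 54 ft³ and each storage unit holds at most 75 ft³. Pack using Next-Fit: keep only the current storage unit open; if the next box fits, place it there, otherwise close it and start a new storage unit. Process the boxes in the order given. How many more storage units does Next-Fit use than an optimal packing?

Next-Fit: [10,7,39] [20,11,11] [45] [47,7] [54] → 5 storage units.
Total size 251 ft³; any packing needs at least ⌈251/75⌉ = 4 storage units.
An optimal packing achieves that bound: [54,20] [47,11,11] [45,10,7,7] [39] → 4 storage units.
Excess: 5 − 4 = 1.

1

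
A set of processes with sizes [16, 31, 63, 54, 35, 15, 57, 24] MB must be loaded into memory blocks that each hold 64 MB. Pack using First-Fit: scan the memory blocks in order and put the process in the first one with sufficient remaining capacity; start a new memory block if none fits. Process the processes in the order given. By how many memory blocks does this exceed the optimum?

First-Fit: [16,31,15] [63] [54] [35,24] [57] → 5 memory blocks.
Total size 295 MB; any packing needs at least ⌈295/64⌉ = 5 memory blocks.
So 5 is already optimal.

0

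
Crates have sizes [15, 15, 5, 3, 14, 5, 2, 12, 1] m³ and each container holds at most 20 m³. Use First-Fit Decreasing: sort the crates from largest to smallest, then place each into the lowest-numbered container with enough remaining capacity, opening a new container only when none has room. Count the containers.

4

Sorted descending: 15, 15, 14, 12, 5, 5, 3, 2, 1.
container 1: place 15 m³, 5 m³ left
container 2: place 15 m³, 5 m³ left
container 3: place 14 m³, 6 m³ left
container 4: place 12 m³, 8 m³ left
container 1: place 5 m³, 0 m³ left
container 2: place 5 m³, 0 m³ left
container 3: place 3 m³, 3 m³ left
container 3: place 2 m³, 1 m³ left
container 3: place 1 m³, 0 m³ left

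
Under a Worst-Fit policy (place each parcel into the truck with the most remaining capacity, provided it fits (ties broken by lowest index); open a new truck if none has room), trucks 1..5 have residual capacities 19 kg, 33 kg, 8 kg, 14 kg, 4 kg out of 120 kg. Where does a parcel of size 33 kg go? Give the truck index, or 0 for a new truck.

Trucks with room: truck 2 (33 kg).
Most room is truck 2 with 33 kg free.

2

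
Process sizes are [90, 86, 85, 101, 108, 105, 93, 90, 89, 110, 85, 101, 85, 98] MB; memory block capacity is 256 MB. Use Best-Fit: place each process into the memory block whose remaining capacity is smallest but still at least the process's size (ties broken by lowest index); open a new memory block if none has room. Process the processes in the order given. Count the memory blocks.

memory block 1: place 90 MB, 166 MB left
memory block 1: place 86 MB, 80 MB left
memory block 2: place 85 MB, 171 MB left
memory block 2: place 101 MB, 70 MB left
memory block 3: place 108 MB, 148 MB left
memory block 3: place 105 MB, 43 MB left
memory block 4: place 93 MB, 163 MB left
memory block 4: place 90 MB, 73 MB left
memory block 5: place 89 MB, 167 MB left
memory block 5: place 110 MB, 57 MB left
memory block 6: place 85 MB, 171 MB left
memory block 6: place 101 MB, 70 MB left
memory block 7: place 85 MB, 171 MB left
memory block 7: place 98 MB, 73 MB left

7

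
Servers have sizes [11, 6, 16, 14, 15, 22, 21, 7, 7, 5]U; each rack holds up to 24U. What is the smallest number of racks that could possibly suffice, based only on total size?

6

Total size = 11 + 6 + 16 + 14 + 15 + 22 + 21 + 7 + 7 + 5 = 124U.
⌈124 / 24⌉ = 6.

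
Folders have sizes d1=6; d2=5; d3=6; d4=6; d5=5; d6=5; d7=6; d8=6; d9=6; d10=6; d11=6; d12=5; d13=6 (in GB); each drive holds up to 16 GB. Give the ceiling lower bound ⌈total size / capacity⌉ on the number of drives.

5 drives

Total size = 6 + 5 + 6 + 6 + 5 + 5 + 6 + 6 + 6 + 6 + 6 + 5 + 6 = 74 GB.
⌈74 / 16⌉ = 5.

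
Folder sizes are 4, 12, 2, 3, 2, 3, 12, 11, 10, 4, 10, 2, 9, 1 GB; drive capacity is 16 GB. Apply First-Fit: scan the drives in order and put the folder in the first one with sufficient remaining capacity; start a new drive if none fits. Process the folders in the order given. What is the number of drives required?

7

drive 1: place 4 GB, 12 GB left
drive 1: place 12 GB, 0 GB left
drive 2: place 2 GB, 14 GB left
drive 2: place 3 GB, 11 GB left
drive 2: place 2 GB, 9 GB left
drive 2: place 3 GB, 6 GB left
drive 3: place 12 GB, 4 GB left
drive 4: place 11 GB, 5 GB left
drive 5: place 10 GB, 6 GB left
drive 2: place 4 GB, 2 GB left
drive 6: place 10 GB, 6 GB left
drive 2: place 2 GB, 0 GB left
drive 7: place 9 GB, 7 GB left
drive 3: place 1 GB, 3 GB left
Final drives: [4,12] [2,3,2,3,4,2] [12,1] [11] [10] [10] [9].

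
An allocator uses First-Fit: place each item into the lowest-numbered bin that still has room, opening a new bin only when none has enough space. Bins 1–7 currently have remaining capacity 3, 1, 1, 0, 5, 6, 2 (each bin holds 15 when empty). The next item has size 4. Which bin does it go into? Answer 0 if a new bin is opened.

5

Bins with room: bin 5 (5), bin 6 (6).
The first with room is bin 5.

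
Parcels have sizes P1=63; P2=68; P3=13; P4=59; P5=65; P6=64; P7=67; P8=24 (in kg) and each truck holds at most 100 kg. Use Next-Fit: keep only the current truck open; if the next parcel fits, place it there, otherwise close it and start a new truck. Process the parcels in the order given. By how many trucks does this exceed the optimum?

0

Next-Fit: [63] [68,13] [59] [65] [64] [67,24] → 6 trucks.
6 parcels exceed 50 kg (half the capacity), and no two of those can share a truck, so at least 6 trucks are needed.
So 6 is already optimal.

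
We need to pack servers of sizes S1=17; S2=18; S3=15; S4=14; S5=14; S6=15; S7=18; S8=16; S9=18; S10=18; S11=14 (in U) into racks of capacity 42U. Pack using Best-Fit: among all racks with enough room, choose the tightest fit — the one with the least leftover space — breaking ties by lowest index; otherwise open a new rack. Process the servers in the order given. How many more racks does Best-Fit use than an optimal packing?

1

Best-Fit: [17,18] [15,14] [14,15] [18,16] [18,18] [14] → 6 racks.
Total size 177U; any packing needs at least ⌈177/42⌉ = 5 racks.
An optimal packing achieves that bound: [18,18] [18,18] [17,16] [15,15] [14,14,14] → 5 racks.
Excess: 6 − 5 = 1.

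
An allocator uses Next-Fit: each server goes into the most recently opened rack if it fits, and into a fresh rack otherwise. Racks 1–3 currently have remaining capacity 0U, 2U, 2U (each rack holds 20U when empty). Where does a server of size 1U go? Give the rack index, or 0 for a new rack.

Next-Fit only looks at rack 3, which has 2U free.
1U fits there.

3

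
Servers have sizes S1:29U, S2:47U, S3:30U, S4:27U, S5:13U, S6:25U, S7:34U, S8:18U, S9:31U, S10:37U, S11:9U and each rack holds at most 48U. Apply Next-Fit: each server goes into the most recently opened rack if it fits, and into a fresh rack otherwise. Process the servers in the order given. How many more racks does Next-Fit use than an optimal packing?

Next-Fit: [29] [47] [30] [27,13] [25] [34] [18] [31] [37,9] → 9 racks.
8 servers exceed 24U (half the capacity), and no two of those can share a rack, so at least 8 racks are needed.
An optimal packing achieves that bound: [47] [37,9] [34,13] [31] [30,18] [29] [27] [25] → 8 racks.
Excess: 9 − 8 = 1.

1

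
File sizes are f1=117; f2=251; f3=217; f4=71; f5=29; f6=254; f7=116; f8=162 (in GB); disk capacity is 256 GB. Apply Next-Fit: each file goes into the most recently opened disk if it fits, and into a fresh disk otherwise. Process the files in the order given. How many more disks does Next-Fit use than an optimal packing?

2

Next-Fit: [117] [251] [217] [71,29] [254] [116] [162] → 7 disks.
Total size 1217 GB; any packing needs at least ⌈1217/256⌉ = 5 disks.
An optimal packing achieves that bound: [254] [251] [217,29] [162,71] [117,116] → 5 disks.
Excess: 7 − 5 = 2.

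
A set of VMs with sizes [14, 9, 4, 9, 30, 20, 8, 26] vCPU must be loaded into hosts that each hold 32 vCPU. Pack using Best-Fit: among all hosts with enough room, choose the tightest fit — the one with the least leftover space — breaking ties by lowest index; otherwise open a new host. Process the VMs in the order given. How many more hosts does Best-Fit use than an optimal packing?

1

Best-Fit: [14,9,4] [9,20] [30] [8] [26] → 5 hosts.
Total size 120 vCPU; any packing needs at least ⌈120/32⌉ = 4 hosts.
An optimal packing achieves that bound: [30] [26,4] [20,9] [14,9,8] → 4 hosts.
Excess: 5 − 4 = 1.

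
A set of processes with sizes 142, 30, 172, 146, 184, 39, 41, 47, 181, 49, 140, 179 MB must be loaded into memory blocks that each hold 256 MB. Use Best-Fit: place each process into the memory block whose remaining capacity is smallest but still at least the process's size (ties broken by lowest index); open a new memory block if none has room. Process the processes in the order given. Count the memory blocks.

Put 142 MB in memory block 1; 114 MB remain.
Put 30 MB in memory block 1; 84 MB remain.
Put 172 MB in memory block 2; 84 MB remain.
Put 146 MB in memory block 3; 110 MB remain.
Put 184 MB in memory block 4; 72 MB remain.
Put 39 MB in memory block 4; 33 MB remain.
Put 41 MB in memory block 1; 43 MB remain.
Put 47 MB in memory block 2; 37 MB remain.
Put 181 MB in memory block 5; 75 MB remain.
Put 49 MB in memory block 5; 26 MB remain.
Put 140 MB in memory block 6; 116 MB remain.
Put 179 MB in memory block 7; 77 MB remain.
Final memory blocks: [142,30,41] [172,47] [146] [184,39] [181,49] [140] [179].

7 memory blocks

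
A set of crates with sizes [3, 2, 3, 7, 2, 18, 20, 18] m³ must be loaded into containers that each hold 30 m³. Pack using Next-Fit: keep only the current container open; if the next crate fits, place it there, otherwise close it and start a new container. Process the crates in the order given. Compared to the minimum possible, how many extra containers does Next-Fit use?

Next-Fit: [3,2,3,7,2] [18] [20] [18] → 4 containers.
Total size 73 m³; any packing needs at least ⌈73/30⌉ = 3 containers.
An optimal packing achieves that bound: [20,7,3] [18,3,2,2] [18] → 3 containers.
Excess: 4 − 3 = 1.

1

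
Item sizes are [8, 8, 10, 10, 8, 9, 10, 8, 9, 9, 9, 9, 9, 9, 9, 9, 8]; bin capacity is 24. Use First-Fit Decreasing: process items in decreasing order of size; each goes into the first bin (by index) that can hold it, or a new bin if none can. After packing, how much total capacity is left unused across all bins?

Sorted descending: 10, 10, 10, 9, 9, 9, 9, 9, 9, 9, 9, 9, 8, 8, 8, 8, 8.
bin 1: place 10, 14 left
bin 1: place 10, 4 left
bin 2: place 10, 14 left
bin 2: place 9, 5 left
bin 3: place 9, 15 left
bin 3: place 9, 6 left
bin 4: place 9, 15 left
bin 4: place 9, 6 left
bin 5: place 9, 15 left
bin 5: place 9, 6 left
bin 6: place 9, 15 left
bin 6: place 9, 6 left
bin 7: place 8, 16 left
bin 7: place 8, 8 left
bin 7: place 8, 0 left
bin 8: place 8, 16 left
bin 8: place 8, 8 left
8 bins × 24 = 192; used 151; unused 41.

41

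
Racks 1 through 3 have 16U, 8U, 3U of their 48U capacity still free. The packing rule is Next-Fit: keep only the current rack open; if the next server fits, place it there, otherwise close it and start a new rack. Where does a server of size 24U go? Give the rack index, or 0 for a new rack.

0

Next-Fit only looks at rack 3, which has 3U free.
24U does not fit, so a new rack is opened.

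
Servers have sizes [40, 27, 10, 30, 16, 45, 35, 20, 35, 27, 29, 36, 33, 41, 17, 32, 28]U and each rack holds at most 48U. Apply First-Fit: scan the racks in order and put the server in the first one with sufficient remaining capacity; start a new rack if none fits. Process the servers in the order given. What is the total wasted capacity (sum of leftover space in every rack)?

123

Put 40U in rack 1; 8U remain.
Put 27U in rack 2; 21U remain.
Put 10U in rack 2; 11U remain.
Put 30U in rack 3; 18U remain.
Put 16U in rack 3; 2U remain.
Put 45U in rack 4; 3U remain.
Put 35U in rack 5; 13U remain.
Put 20U in rack 6; 28U remain.
Put 35U in rack 7; 13U remain.
Put 27U in rack 6; 1U remain.
Put 29U in rack 8; 19U remain.
Put 36U in rack 9; 12U remain.
Put 33U in rack 10; 15U remain.
Put 41U in rack 11; 7U remain.
Put 17U in rack 8; 2U remain.
Put 32U in rack 12; 16U remain.
Put 28U in rack 13; 20U remain.
13 racks × 48U = 624U; used 501U; unused 123U.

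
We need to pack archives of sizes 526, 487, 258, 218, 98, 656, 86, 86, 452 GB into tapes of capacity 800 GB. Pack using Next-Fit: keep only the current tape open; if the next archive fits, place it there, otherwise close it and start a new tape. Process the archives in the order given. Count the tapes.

Put 526 GB in tape 1; 274 GB remain.
Put 487 GB in tape 2; 313 GB remain.
Put 258 GB in tape 2; 55 GB remain.
Put 218 GB in tape 3; 582 GB remain.
Put 98 GB in tape 3; 484 GB remain.
Put 656 GB in tape 4; 144 GB remain.
Put 86 GB in tape 4; 58 GB remain.
Put 86 GB in tape 5; 714 GB remain.
Put 452 GB in tape 5; 262 GB remain.

5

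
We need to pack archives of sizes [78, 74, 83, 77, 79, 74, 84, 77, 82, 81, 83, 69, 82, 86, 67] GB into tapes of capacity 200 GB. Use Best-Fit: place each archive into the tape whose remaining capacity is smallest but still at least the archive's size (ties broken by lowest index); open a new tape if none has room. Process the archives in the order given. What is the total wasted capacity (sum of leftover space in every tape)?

424

tape 1: place 78 GB, 122 GB left
tape 1: place 74 GB, 48 GB left
tape 2: place 83 GB, 117 GB left
tape 2: place 77 GB, 40 GB left
tape 3: place 79 GB, 121 GB left
tape 3: place 74 GB, 47 GB left
tape 4: place 84 GB, 116 GB left
tape 4: place 77 GB, 39 GB left
tape 5: place 82 GB, 118 GB left
tape 5: place 81 GB, 37 GB left
tape 6: place 83 GB, 117 GB left
tape 6: place 69 GB, 48 GB left
tape 7: place 82 GB, 118 GB left
tape 7: place 86 GB, 32 GB left
tape 8: place 67 GB, 133 GB left
8 tapes × 200 GB = 1600 GB; used 1176 GB; unused 424 GB.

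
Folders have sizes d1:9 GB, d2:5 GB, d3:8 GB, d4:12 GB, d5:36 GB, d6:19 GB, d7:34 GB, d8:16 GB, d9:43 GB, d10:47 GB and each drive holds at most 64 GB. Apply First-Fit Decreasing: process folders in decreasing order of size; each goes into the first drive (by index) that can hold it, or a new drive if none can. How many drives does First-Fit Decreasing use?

4 drives

Sorted descending: 47, 43, 36, 34, 19, 16, 12, 9, 8, 5.
drive 1: place 47 GB, 17 GB left
drive 2: place 43 GB, 21 GB left
drive 3: place 36 GB, 28 GB left
drive 4: place 34 GB, 30 GB left
drive 2: place 19 GB, 2 GB left
drive 1: place 16 GB, 1 GB left
drive 3: place 12 GB, 16 GB left
drive 3: place 9 GB, 7 GB left
drive 4: place 8 GB, 22 GB left
drive 3: place 5 GB, 2 GB left
Final drives: [47,16] [43,19] [36,12,9,5] [34,8].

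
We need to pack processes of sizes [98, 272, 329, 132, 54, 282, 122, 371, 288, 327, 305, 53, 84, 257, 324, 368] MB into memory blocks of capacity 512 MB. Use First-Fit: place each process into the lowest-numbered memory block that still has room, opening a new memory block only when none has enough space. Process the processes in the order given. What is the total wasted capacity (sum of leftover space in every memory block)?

memory block 1: place 98 MB, 414 MB left
memory block 1: place 272 MB, 142 MB left
memory block 2: place 329 MB, 183 MB left
memory block 1: place 132 MB, 10 MB left
memory block 2: place 54 MB, 129 MB left
memory block 3: place 282 MB, 230 MB left
memory block 2: place 122 MB, 7 MB left
memory block 4: place 371 MB, 141 MB left
memory block 5: place 288 MB, 224 MB left
memory block 6: place 327 MB, 185 MB left
memory block 7: place 305 MB, 207 MB left
memory block 3: place 53 MB, 177 MB left
memory block 3: place 84 MB, 93 MB left
memory block 8: place 257 MB, 255 MB left
memory block 9: place 324 MB, 188 MB left
memory block 10: place 368 MB, 144 MB left
10 memory blocks × 512 MB = 5120 MB; used 3666 MB; unused 1454 MB.

1454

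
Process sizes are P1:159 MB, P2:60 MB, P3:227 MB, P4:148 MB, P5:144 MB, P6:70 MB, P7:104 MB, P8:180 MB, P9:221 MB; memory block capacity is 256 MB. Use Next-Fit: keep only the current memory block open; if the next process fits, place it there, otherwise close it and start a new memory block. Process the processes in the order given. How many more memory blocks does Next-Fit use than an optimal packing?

1

Next-Fit: [159,60] [227] [148] [144,70] [104] [180] [221] → 7 memory blocks.
Total size 1313 MB; any packing needs at least ⌈1313/256⌉ = 6 memory blocks.
An optimal packing achieves that bound: [227] [221] [180,70] [159,60] [148,104] [144] → 6 memory blocks.
Excess: 7 − 6 = 1.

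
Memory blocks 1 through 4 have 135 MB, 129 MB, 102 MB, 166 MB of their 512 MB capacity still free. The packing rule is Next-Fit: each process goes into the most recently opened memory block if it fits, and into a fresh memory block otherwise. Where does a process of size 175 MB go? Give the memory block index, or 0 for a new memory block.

Next-Fit only looks at memory block 4, which has 166 MB free.
175 MB does not fit, so a new memory block is opened.

0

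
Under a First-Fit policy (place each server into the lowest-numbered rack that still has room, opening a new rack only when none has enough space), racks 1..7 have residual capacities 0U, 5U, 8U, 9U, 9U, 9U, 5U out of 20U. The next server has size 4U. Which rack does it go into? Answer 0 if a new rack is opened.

Racks with room: rack 2 (5U), rack 3 (8U), rack 4 (9U), rack 5 (9U), rack 6 (9U), rack 7 (5U).
The first with room is rack 2.

2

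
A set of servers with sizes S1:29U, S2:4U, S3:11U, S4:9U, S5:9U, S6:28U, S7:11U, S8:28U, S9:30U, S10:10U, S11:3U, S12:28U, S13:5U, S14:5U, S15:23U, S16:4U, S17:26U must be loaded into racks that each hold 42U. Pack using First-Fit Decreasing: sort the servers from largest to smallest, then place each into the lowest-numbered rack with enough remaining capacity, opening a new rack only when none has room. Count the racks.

7 racks

Sorted descending: 30, 29, 28, 28, 28, 26, 23, 11, 11, 10, 9, 9, 5, 5, 4, 4, 3.
rack 1: place 30U, 12U left
rack 2: place 29U, 13U left
rack 3: place 28U, 14U left
rack 4: place 28U, 14U left
rack 5: place 28U, 14U left
rack 6: place 26U, 16U left
rack 7: place 23U, 19U left
rack 1: place 11U, 1U left
rack 2: place 11U, 2U left
rack 3: place 10U, 4U left
rack 4: place 9U, 5U left
rack 5: place 9U, 5U left
rack 4: place 5U, 0U left
rack 5: place 5U, 0U left
rack 3: place 4U, 0U left
rack 6: place 4U, 12U left
rack 6: place 3U, 9U left
Final racks: [30,11] [29,11] [28,10,4] [28,9,5] [28,9,5] [26,4,3] [23].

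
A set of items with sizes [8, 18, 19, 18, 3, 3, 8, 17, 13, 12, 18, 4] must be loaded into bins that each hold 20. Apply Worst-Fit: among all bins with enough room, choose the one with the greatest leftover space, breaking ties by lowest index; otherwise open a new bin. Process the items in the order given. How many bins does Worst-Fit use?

8 bins

bin 1: place 8, 12 left
bin 2: place 18, 2 left
bin 3: place 19, 1 left
bin 4: place 18, 2 left
bin 1: place 3, 9 left
bin 1: place 3, 6 left
bin 5: place 8, 12 left
bin 6: place 17, 3 left
bin 7: place 13, 7 left
bin 5: place 12, 0 left
bin 8: place 18, 2 left
bin 7: place 4, 3 left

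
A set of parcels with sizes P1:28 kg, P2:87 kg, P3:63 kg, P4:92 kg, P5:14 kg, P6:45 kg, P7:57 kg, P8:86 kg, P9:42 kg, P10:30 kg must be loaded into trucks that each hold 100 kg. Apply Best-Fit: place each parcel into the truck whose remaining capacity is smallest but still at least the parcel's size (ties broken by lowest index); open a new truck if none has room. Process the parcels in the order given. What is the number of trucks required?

truck 1: place P1 (28 kg), 72 kg left
truck 2: place P2 (87 kg), 13 kg left
truck 1: place P3 (63 kg), 9 kg left
truck 3: place P4 (92 kg), 8 kg left
truck 4: place P5 (14 kg), 86 kg left
truck 4: place P6 (45 kg), 41 kg left
truck 5: place P7 (57 kg), 43 kg left
truck 6: place P8 (86 kg), 14 kg left
truck 5: place P9 (42 kg), 1 kg left
truck 4: place P10 (30 kg), 11 kg left
Final trucks: [28,63] [87] [92] [14,45,30] [57,42] [86].

6 trucks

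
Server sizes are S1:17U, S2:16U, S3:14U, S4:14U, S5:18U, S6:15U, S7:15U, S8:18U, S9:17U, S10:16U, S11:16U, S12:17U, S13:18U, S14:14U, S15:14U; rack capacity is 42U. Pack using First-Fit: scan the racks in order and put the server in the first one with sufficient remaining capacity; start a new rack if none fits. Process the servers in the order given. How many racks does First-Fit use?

rack 1: place S1 (17U), 25U left
rack 1: place S2 (16U), 9U left
rack 2: place S3 (14U), 28U left
rack 2: place S4 (14U), 14U left
rack 3: place S5 (18U), 24U left
rack 3: place S6 (15U), 9U left
rack 4: place S7 (15U), 27U left
rack 4: place S8 (18U), 9U left
rack 5: place S9 (17U), 25U left
rack 5: place S10 (16U), 9U left
rack 6: place S11 (16U), 26U left
rack 6: place S12 (17U), 9U left
rack 7: place S13 (18U), 24U left
rack 2: place S14 (14U), 0U left
rack 7: place S15 (14U), 10U left

7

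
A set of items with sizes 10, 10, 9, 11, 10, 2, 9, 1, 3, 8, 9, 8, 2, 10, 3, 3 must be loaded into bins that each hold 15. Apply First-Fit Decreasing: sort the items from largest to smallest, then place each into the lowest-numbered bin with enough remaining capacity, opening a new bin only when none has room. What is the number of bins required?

Sorted descending: 11, 10, 10, 10, 10, 9, 9, 9, 8, 8, 3, 3, 3, 2, 2, 1.
11 → bin 1 (remaining 4)
10 → bin 2 (remaining 5)
10 → bin 3 (remaining 5)
10 → bin 4 (remaining 5)
10 → bin 5 (remaining 5)
9 → bin 6 (remaining 6)
9 → bin 7 (remaining 6)
9 → bin 8 (remaining 6)
8 → bin 9 (remaining 7)
8 → bin 10 (remaining 7)
3 → bin 1 (remaining 1)
3 → bin 2 (remaining 2)
3 → bin 3 (remaining 2)
2 → bin 2 (remaining 0)
2 → bin 3 (remaining 0)
1 → bin 1 (remaining 0)

10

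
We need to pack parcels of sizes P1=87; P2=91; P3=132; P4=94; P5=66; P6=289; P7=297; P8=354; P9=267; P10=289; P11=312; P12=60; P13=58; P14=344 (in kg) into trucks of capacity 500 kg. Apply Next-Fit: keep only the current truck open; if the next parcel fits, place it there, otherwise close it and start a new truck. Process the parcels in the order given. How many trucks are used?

P1 (87 kg) → truck 1 (remaining 413 kg)
P2 (91 kg) → truck 1 (remaining 322 kg)
P3 (132 kg) → truck 1 (remaining 190 kg)
P4 (94 kg) → truck 1 (remaining 96 kg)
P5 (66 kg) → truck 1 (remaining 30 kg)
P6 (289 kg) → truck 2 (remaining 211 kg)
P7 (297 kg) → truck 3 (remaining 203 kg)
P8 (354 kg) → truck 4 (remaining 146 kg)
P9 (267 kg) → truck 5 (remaining 233 kg)
P10 (289 kg) → truck 6 (remaining 211 kg)
P11 (312 kg) → truck 7 (remaining 188 kg)
P12 (60 kg) → truck 7 (remaining 128 kg)
P13 (58 kg) → truck 7 (remaining 70 kg)
P14 (344 kg) → truck 8 (remaining 156 kg)
Final trucks: [87,91,132,94,66] [289] [297] [354] [267] [289] [312,60,58] [344].

8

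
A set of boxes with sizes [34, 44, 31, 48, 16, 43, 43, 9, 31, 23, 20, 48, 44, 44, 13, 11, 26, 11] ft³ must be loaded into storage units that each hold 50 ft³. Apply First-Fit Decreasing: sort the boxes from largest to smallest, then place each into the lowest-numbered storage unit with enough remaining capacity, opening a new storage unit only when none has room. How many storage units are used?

12

Sorted descending: 48, 48, 44, 44, 44, 43, 43, 34, 31, 31, 26, 23, 20, 16, 13, 11, 11, 9.
Put 48 ft³ in storage unit 1; 2 ft³ remain.
Put 48 ft³ in storage unit 2; 2 ft³ remain.
Put 44 ft³ in storage unit 3; 6 ft³ remain.
Put 44 ft³ in storage unit 4; 6 ft³ remain.
Put 44 ft³ in storage unit 5; 6 ft³ remain.
Put 43 ft³ in storage unit 6; 7 ft³ remain.
Put 43 ft³ in storage unit 7; 7 ft³ remain.
Put 34 ft³ in storage unit 8; 16 ft³ remain.
Put 31 ft³ in storage unit 9; 19 ft³ remain.
Put 31 ft³ in storage unit 10; 19 ft³ remain.
Put 26 ft³ in storage unit 11; 24 ft³ remain.
Put 23 ft³ in storage unit 11; 1 ft³ remain.
Put 20 ft³ in storage unit 12; 30 ft³ remain.
Put 16 ft³ in storage unit 8; 0 ft³ remain.
Put 13 ft³ in storage unit 9; 6 ft³ remain.
Put 11 ft³ in storage unit 10; 8 ft³ remain.
Put 11 ft³ in storage unit 12; 19 ft³ remain.
Put 9 ft³ in storage unit 12; 10 ft³ remain.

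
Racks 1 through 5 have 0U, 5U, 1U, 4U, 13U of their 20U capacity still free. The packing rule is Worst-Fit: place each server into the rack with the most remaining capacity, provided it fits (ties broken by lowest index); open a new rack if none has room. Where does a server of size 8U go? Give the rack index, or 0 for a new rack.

5

Racks with room: rack 5 (13U).
Most room is rack 5 with 13U free.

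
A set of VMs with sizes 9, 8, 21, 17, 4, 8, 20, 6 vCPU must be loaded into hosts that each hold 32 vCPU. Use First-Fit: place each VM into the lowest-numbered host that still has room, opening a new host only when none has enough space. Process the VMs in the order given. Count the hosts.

Put 9 vCPU in host 1; 23 vCPU remain.
Put 8 vCPU in host 1; 15 vCPU remain.
Put 21 vCPU in host 2; 11 vCPU remain.
Put 17 vCPU in host 3; 15 vCPU remain.
Put 4 vCPU in host 1; 11 vCPU remain.
Put 8 vCPU in host 1; 3 vCPU remain.
Put 20 vCPU in host 4; 12 vCPU remain.
Put 6 vCPU in host 2; 5 vCPU remain.

4 hosts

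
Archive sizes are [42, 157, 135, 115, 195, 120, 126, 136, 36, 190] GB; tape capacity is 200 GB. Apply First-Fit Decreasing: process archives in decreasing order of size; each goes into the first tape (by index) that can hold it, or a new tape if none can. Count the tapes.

Sorted descending: 195, 190, 157, 136, 135, 126, 120, 115, 42, 36.
Put 195 GB in tape 1; 5 GB remain.
Put 190 GB in tape 2; 10 GB remain.
Put 157 GB in tape 3; 43 GB remain.
Put 136 GB in tape 4; 64 GB remain.
Put 135 GB in tape 5; 65 GB remain.
Put 126 GB in tape 6; 74 GB remain.
Put 120 GB in tape 7; 80 GB remain.
Put 115 GB in tape 8; 85 GB remain.
Put 42 GB in tape 3; 1 GB remain.
Put 36 GB in tape 4; 28 GB remain.

8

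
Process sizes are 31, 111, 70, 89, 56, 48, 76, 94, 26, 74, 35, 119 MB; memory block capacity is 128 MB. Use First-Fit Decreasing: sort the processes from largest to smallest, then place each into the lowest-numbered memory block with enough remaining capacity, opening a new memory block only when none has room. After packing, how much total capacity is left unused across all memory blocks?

67

Sorted descending: 119, 111, 94, 89, 76, 74, 70, 56, 48, 35, 31, 26.
Put 119 MB in memory block 1; 9 MB remain.
Put 111 MB in memory block 2; 17 MB remain.
Put 94 MB in memory block 3; 34 MB remain.
Put 89 MB in memory block 4; 39 MB remain.
Put 76 MB in memory block 5; 52 MB remain.
Put 74 MB in memory block 6; 54 MB remain.
Put 70 MB in memory block 7; 58 MB remain.
Put 56 MB in memory block 7; 2 MB remain.
Put 48 MB in memory block 5; 4 MB remain.
Put 35 MB in memory block 4; 4 MB remain.
Put 31 MB in memory block 3; 3 MB remain.
Put 26 MB in memory block 6; 28 MB remain.
7 memory blocks × 128 MB = 896 MB; used 829 MB; unused 67 MB.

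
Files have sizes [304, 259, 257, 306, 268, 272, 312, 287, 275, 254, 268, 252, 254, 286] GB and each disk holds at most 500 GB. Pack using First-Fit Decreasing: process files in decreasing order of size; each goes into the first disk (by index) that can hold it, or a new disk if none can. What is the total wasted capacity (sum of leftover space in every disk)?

3146

Sorted descending: 312, 306, 304, 287, 286, 275, 272, 268, 268, 259, 257, 254, 254, 252.
Put 312 GB in disk 1; 188 GB remain.
Put 306 GB in disk 2; 194 GB remain.
Put 304 GB in disk 3; 196 GB remain.
Put 287 GB in disk 4; 213 GB remain.
Put 286 GB in disk 5; 214 GB remain.
Put 275 GB in disk 6; 225 GB remain.
Put 272 GB in disk 7; 228 GB remain.
Put 268 GB in disk 8; 232 GB remain.
Put 268 GB in disk 9; 232 GB remain.
Put 259 GB in disk 10; 241 GB remain.
Put 257 GB in disk 11; 243 GB remain.
Put 254 GB in disk 12; 246 GB remain.
Put 254 GB in disk 13; 246 GB remain.
Put 252 GB in disk 14; 248 GB remain.
14 disks × 500 GB = 7000 GB; used 3854 GB; unused 3146 GB.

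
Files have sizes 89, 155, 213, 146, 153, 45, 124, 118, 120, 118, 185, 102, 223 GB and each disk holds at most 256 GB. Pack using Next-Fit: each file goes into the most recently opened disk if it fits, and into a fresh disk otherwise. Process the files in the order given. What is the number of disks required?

9 disks

89 GB → disk 1 (remaining 167 GB)
155 GB → disk 1 (remaining 12 GB)
213 GB → disk 2 (remaining 43 GB)
146 GB → disk 3 (remaining 110 GB)
153 GB → disk 4 (remaining 103 GB)
45 GB → disk 4 (remaining 58 GB)
124 GB → disk 5 (remaining 132 GB)
118 GB → disk 5 (remaining 14 GB)
120 GB → disk 6 (remaining 136 GB)
118 GB → disk 6 (remaining 18 GB)
185 GB → disk 7 (remaining 71 GB)
102 GB → disk 8 (remaining 154 GB)
223 GB → disk 9 (remaining 33 GB)
Final disks: [89,155] [213] [146] [153,45] [124,118] [120,118] [185] [102] [223].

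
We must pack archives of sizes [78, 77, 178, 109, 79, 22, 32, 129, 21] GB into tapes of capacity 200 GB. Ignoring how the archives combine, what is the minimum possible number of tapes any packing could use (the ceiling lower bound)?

Total size = 78 + 77 + 178 + 109 + 79 + 22 + 32 + 129 + 21 = 725 GB.
⌈725 / 200⌉ = 4.

4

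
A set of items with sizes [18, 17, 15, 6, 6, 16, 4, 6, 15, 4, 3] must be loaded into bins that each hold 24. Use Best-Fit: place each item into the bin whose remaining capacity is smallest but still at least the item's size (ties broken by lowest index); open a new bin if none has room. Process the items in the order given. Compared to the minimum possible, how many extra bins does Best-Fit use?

0

Best-Fit: [18,6] [17,6] [15,6,3] [16,4,4] [15] → 5 bins.
Total size 110; any packing needs at least ⌈110/24⌉ = 5 bins.
So 5 is already optimal.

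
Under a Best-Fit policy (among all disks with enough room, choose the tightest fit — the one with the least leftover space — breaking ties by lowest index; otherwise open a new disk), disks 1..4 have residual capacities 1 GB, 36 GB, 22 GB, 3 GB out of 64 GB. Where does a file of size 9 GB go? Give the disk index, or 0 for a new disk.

3

Disks with room: disk 2 (36 GB), disk 3 (22 GB).
Tightest fit is disk 3 with 22 GB free.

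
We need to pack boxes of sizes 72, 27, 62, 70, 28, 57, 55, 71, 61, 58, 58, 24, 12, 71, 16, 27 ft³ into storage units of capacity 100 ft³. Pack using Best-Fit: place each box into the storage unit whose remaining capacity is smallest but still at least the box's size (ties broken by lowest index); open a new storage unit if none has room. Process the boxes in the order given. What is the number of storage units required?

72 ft³ → storage unit 1 (remaining 28 ft³)
27 ft³ → storage unit 1 (remaining 1 ft³)
62 ft³ → storage unit 2 (remaining 38 ft³)
70 ft³ → storage unit 3 (remaining 30 ft³)
28 ft³ → storage unit 3 (remaining 2 ft³)
57 ft³ → storage unit 4 (remaining 43 ft³)
55 ft³ → storage unit 5 (remaining 45 ft³)
71 ft³ → storage unit 6 (remaining 29 ft³)
61 ft³ → storage unit 7 (remaining 39 ft³)
58 ft³ → storage unit 8 (remaining 42 ft³)
58 ft³ → storage unit 9 (remaining 42 ft³)
24 ft³ → storage unit 6 (remaining 5 ft³)
12 ft³ → storage unit 2 (remaining 26 ft³)
71 ft³ → storage unit 10 (remaining 29 ft³)
16 ft³ → storage unit 2 (remaining 10 ft³)
27 ft³ → storage unit 10 (remaining 2 ft³)
Final storage units: [72,27] [62,12,16] [70,28] [57] [55] [71,24] [61] [58] [58] [71,27].

10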